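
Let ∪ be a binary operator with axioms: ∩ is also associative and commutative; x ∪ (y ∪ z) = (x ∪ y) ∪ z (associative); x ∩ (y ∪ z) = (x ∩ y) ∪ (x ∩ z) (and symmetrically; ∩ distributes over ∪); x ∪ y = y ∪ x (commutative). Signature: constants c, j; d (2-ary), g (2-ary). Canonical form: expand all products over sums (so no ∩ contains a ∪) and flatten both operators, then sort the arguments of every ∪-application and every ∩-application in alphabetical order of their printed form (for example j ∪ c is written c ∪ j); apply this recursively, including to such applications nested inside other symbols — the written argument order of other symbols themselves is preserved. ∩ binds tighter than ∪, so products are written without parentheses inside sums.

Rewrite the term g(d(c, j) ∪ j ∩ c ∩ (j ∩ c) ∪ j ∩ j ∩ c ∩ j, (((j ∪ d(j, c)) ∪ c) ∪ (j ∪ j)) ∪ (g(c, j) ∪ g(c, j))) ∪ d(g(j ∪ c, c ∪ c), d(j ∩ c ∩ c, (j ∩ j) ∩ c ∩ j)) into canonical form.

Un-nest:  g(c ∩ c ∩ j ∩ j ∪ c ∩ j ∩ j ∩ j ∪ d(c, j), c ∪ d(j, c) ∪ g(c, j) ∪ g(c, j) ∪ j ∪ j ∪ j) ∪ d(g(c ∪ j, c ∪ c), d(c ∩ c ∩ j, c ∩ j ∩ j ∩ j))
Sort:  d(g(c ∪ j, c ∪ c), d(c ∩ c ∩ j, c ∩ j ∩ j ∩ j)) ∪ g(c ∩ c ∩ j ∩ j ∪ c ∩ j ∩ j ∩ j ∪ d(c, j), c ∪ d(j, c) ∪ g(c, j) ∪ g(c, j) ∪ j ∪ j ∪ j)

Answer: d(g(c ∪ j, c ∪ c), d(c ∩ c ∩ j, c ∩ j ∩ j ∩ j)) ∪ g(c ∩ c ∩ j ∩ j ∪ c ∩ j ∩ j ∩ j ∪ d(c, j), c ∪ d(j, c) ∪ g(c, j) ∪ g(c, j) ∪ j ∪ j ∪ j)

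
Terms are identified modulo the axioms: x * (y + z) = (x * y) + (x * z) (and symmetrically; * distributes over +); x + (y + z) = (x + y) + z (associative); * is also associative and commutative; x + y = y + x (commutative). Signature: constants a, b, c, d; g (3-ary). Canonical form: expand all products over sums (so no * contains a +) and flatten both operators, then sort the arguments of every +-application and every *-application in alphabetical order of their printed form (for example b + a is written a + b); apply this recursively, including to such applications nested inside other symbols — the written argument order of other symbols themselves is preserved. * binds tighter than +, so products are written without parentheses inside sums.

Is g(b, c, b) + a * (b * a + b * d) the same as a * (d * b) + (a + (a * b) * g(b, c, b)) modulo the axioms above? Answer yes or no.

Answer: no — a * a * b + a * b * d + g(b, c, b) vs a + a * b * d + a * b * g(b, c, b)

Derivation:
Left:  g(b, c, b) + a * (b * a + b * d)
  Expand products over sums:  g(b, c, b) + a * a * b + a * b * d
  Sort:  a * a * b + a * b * d + g(b, c, b)
Right:  a * (d * b) + (a + (a * b) * g(b, c, b))
  Merge nested applications:  a * b * d + a + a * b * g(b, c, b)
  Order the arguments:  a + a * b * d + a * b * g(b, c, b)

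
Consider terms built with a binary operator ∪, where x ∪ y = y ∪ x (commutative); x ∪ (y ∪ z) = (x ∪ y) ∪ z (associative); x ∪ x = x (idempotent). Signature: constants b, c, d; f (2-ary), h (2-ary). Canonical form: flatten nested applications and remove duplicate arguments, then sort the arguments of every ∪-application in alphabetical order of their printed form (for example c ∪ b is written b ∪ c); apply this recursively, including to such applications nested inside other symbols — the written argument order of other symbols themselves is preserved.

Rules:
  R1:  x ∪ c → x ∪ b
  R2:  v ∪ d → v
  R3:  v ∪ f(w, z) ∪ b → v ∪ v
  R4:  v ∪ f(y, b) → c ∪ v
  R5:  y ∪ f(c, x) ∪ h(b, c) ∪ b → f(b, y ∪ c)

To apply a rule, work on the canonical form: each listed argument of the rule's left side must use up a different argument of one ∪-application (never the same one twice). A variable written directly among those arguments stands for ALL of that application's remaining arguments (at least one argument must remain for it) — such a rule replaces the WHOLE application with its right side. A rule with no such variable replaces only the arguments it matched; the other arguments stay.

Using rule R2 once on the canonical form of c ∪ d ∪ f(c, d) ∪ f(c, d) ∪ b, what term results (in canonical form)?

Answer: b ∪ c ∪ f(c, d)

Derivation:
Canonical form:  b ∪ c ∪ d ∪ f(c, d)
Apply R2:  consuming d;  v := b ∪ c ∪ f(c, d)
The variable takes the whole remainder — replace the entire application.
New term:  b ∪ c ∪ f(c, d)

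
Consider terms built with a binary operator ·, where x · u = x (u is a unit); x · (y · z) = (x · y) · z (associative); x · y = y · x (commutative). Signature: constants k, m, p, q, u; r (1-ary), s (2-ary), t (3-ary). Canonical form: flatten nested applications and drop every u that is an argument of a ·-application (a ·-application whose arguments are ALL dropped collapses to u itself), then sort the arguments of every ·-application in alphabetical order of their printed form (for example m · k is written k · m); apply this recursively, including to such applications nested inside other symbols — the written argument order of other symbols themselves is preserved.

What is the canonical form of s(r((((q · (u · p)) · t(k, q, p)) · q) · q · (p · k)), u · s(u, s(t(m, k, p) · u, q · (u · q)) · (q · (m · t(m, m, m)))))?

Work inside:  u · s(u, s(t(m, k, p) · u, q · (u · q)) · (q · (m · t(m, m, m))))
Inside:  s(u, s(t(m, k, p) · u, q · (u · q)) · (q · (m · t(m, m, m))))  →  s(u, m · q · s(t(m, k, p), q · q) · t(m, m, m))
Units out:  drop u
Sort arguments:  s(u, m · q · s(t(m, k, p), q · q) · t(m, m, m))
Put back:  s(r(k · p · p · q · q · q · t(k, q, p)), s(u, m · q · s(t(m, k, p), q · q) · t(m, m, m)))

Answer: s(r(k · p · p · q · q · q · t(k, q, p)), s(u, m · q · s(t(m, k, p), q · q) · t(m, m, m)))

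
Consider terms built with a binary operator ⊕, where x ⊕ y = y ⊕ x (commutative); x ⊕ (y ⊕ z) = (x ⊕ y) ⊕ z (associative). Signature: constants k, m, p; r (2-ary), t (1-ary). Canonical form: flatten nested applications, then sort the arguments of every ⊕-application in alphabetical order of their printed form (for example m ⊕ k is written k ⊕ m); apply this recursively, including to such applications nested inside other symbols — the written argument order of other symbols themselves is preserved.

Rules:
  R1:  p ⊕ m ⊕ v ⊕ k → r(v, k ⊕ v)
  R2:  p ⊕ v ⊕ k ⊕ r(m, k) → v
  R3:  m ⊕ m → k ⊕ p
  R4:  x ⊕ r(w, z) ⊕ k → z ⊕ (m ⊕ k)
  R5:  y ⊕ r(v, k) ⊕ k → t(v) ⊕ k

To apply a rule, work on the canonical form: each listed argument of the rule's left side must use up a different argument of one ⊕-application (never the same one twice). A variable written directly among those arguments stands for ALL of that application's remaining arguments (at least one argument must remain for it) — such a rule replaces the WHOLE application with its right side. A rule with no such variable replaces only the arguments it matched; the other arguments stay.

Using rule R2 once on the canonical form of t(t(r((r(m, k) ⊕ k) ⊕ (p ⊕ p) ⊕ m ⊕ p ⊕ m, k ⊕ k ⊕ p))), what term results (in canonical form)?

Answer: t(t(r(m ⊕ m ⊕ p ⊕ p, k ⊕ k ⊕ p)))

Derivation:
Canonical form:  t(t(r(k ⊕ m ⊕ m ⊕ p ⊕ p ⊕ p ⊕ r(m, k), k ⊕ k ⊕ p)))
R2 matches:  uses k, p, r(m, k);  v := m ⊕ m ⊕ p ⊕ p
The variable takes the whole remainder — replace the entire application.
Result:  t(t(r(m ⊕ m ⊕ p ⊕ p, k ⊕ k ⊕ p)))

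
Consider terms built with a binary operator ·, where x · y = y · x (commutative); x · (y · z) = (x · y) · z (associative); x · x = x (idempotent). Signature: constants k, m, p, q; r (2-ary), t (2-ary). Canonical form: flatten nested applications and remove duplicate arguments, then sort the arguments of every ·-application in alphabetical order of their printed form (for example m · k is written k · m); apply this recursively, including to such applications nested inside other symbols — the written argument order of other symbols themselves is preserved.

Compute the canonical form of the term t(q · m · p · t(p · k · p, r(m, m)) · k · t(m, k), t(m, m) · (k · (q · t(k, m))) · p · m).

Descend into:  q · m · p · t(p · k · p, r(m, m)) · k · t(m, k)
Canonicalize subterm:  t(p · k · p, r(m, m))  →  t(k · p, r(m, m))
Sort arguments:  k · m · p · q · t(k · p, r(m, m)) · t(m, k)
Put back:  t(k · m · p · q · t(k · p, r(m, m)) · t(m, k), k · m · p · q · t(k, m) · t(m, m))

Answer: t(k · m · p · q · t(k · p, r(m, m)) · t(m, k), k · m · p · q · t(k, m) · t(m, m))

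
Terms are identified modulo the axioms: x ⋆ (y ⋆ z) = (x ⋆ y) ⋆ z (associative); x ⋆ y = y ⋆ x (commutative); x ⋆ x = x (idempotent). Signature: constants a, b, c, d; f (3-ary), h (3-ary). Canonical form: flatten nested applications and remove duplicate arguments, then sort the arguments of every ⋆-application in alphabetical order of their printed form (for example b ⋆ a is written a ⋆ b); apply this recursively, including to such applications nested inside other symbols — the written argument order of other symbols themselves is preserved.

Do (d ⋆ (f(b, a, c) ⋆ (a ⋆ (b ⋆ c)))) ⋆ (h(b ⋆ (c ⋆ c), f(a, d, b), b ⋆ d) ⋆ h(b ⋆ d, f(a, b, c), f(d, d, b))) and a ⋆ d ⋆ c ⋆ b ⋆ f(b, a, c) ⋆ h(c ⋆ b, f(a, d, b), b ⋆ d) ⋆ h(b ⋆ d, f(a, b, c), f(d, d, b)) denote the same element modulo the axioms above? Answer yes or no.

Left:  (d ⋆ (f(b, a, c) ⋆ (a ⋆ (b ⋆ c)))) ⋆ (h(b ⋆ (c ⋆ c), f(a, d, b), b ⋆ d) ⋆ h(b ⋆ d, f(a, b, c), f(d, d, b)))
  Merge nested applications:  d ⋆ f(b, a, c) ⋆ a ⋆ b ⋆ c ⋆ h(b ⋆ (c ⋆ c), f(a, d, b), b ⋆ d) ⋆ h(b ⋆ d, f(a, b, c), f(d, d, b))
  Inside:  h(b ⋆ (c ⋆ c), f(a, d, b), b ⋆ d)  →  h(b ⋆ c, f(a, d, b), b ⋆ d)
  Order the arguments:  a ⋆ b ⋆ c ⋆ d ⋆ f(b, a, c) ⋆ h(b ⋆ c, f(a, d, b), b ⋆ d) ⋆ h(b ⋆ d, f(a, b, c), f(d, d, b))
Right:  a ⋆ d ⋆ c ⋆ b ⋆ f(b, a, c) ⋆ h(c ⋆ b, f(a, d, b), b ⋆ d) ⋆ h(b ⋆ d, f(a, b, c), f(d, d, b))
  Simplify inside:  h(c ⋆ b, f(a, d, b), b ⋆ d)  →  h(b ⋆ c, f(a, d, b), b ⋆ d)
  Sort:  a ⋆ b ⋆ c ⋆ d ⋆ f(b, a, c) ⋆ h(b ⋆ c, f(a, d, b), b ⋆ d) ⋆ h(b ⋆ d, f(a, b, c), f(d, d, b))

Answer: yes — both canonical forms are a ⋆ b ⋆ c ⋆ d ⋆ f(b, a, c) ⋆ h(b ⋆ c, f(a, d, b), b ⋆ d) ⋆ h(b ⋆ d, f(a, b, c), f(d, d, b))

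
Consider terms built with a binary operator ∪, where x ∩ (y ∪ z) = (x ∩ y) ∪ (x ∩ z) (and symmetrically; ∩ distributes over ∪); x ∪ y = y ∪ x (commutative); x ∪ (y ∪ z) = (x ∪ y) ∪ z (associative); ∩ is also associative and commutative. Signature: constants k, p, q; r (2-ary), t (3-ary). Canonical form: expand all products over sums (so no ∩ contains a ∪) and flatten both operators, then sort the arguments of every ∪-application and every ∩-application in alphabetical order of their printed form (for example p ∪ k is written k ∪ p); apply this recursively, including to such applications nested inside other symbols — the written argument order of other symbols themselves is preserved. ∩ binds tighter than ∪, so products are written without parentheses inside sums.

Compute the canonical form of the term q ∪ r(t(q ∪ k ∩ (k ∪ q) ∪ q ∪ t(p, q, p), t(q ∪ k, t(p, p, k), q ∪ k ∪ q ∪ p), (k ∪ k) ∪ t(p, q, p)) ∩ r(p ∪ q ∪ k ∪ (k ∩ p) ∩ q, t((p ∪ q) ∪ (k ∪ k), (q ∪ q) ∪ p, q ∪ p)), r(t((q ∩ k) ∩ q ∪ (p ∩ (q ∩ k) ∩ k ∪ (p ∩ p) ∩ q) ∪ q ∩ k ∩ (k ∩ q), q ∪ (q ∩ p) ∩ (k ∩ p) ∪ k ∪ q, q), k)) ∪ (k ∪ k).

Distribute:  q ∪ r(r(k ∪ k ∩ p ∩ q ∪ p ∪ q, t(k ∪ k ∪ p ∪ q, p ∪ q ∪ q, p ∪ q)) ∩ t(k ∩ k ∪ k ∩ q ∪ q ∪ q ∪ t(p, q, p), t(k ∪ q, t(p, p, k), k ∪ p ∪ q ∪ q), k ∪ k ∪ t(p, q, p)), r(t(k ∩ k ∩ p ∩ q ∪ k ∩ k ∩ q ∩ q ∪ k ∩ q ∩ q ∪ p ∩ p ∩ q, k ∪ k ∩ p ∩ p ∩ q ∪ q ∪ q, q), k)) ∪ k ∪ k
Sort:  k ∪ k ∪ q ∪ r(r(k ∪ k ∩ p ∩ q ∪ p ∪ q, t(k ∪ k ∪ p ∪ q, p ∪ q ∪ q, p ∪ q)) ∩ t(k ∩ k ∪ k ∩ q ∪ q ∪ q ∪ t(p, q, p), t(k ∪ q, t(p, p, k), k ∪ p ∪ q ∪ q), k ∪ k ∪ t(p, q, p)), r(t(k ∩ k ∩ p ∩ q ∪ k ∩ k ∩ q ∩ q ∪ k ∩ q ∩ q ∪ p ∩ p ∩ q, k ∪ k ∩ p ∩ p ∩ q ∪ q ∪ q, q), k))

Answer: k ∪ k ∪ q ∪ r(r(k ∪ k ∩ p ∩ q ∪ p ∪ q, t(k ∪ k ∪ p ∪ q, p ∪ q ∪ q, p ∪ q)) ∩ t(k ∩ k ∪ k ∩ q ∪ q ∪ q ∪ t(p, q, p), t(k ∪ q, t(p, p, k), k ∪ p ∪ q ∪ q), k ∪ k ∪ t(p, q, p)), r(t(k ∩ k ∩ p ∩ q ∪ k ∩ k ∩ q ∩ q ∪ k ∩ q ∩ q ∪ p ∩ p ∩ q, k ∪ k ∩ p ∩ p ∩ q ∪ q ∪ q, q), k))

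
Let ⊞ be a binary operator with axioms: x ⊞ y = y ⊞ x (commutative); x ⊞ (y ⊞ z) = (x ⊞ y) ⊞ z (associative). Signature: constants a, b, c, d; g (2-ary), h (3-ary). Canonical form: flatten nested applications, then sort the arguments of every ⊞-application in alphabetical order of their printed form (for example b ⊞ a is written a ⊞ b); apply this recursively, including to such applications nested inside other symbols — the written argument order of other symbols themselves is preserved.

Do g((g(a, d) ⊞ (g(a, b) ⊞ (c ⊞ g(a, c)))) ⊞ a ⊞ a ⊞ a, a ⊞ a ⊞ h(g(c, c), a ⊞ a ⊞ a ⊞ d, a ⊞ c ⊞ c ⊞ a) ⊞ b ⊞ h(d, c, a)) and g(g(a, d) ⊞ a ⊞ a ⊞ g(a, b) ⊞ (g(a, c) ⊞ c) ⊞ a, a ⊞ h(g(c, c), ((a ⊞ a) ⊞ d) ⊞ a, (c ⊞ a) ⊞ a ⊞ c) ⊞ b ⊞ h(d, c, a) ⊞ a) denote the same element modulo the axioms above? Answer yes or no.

Answer: yes — both canonical forms are g(a ⊞ a ⊞ a ⊞ c ⊞ g(a, b) ⊞ g(a, c) ⊞ g(a, d), a ⊞ a ⊞ b ⊞ h(d, c, a) ⊞ h(g(c, c), a ⊞ a ⊞ a ⊞ d, a ⊞ a ⊞ c ⊞ c))

Derivation:
Left:  g((g(a, d) ⊞ (g(a, b) ⊞ (c ⊞ g(a, c)))) ⊞ a ⊞ a ⊞ a, a ⊞ a ⊞ h(g(c, c), a ⊞ a ⊞ a ⊞ d, a ⊞ c ⊞ c ⊞ a) ⊞ b ⊞ h(d, c, a))
  Descend into:  a ⊞ a ⊞ h(g(c, c), a ⊞ a ⊞ a ⊞ d, a ⊞ c ⊞ c ⊞ a) ⊞ b ⊞ h(d, c, a)
  Inside:  h(g(c, c), a ⊞ a ⊞ a ⊞ d, a ⊞ c ⊞ c ⊞ a)  →  h(g(c, c), a ⊞ a ⊞ a ⊞ d, a ⊞ a ⊞ c ⊞ c)
  Sort:  a ⊞ a ⊞ b ⊞ h(d, c, a) ⊞ h(g(c, c), a ⊞ a ⊞ a ⊞ d, a ⊞ a ⊞ c ⊞ c)
  Rebuild:  g(a ⊞ a ⊞ a ⊞ c ⊞ g(a, b) ⊞ g(a, c) ⊞ g(a, d), a ⊞ a ⊞ b ⊞ h(d, c, a) ⊞ h(g(c, c), a ⊞ a ⊞ a ⊞ d, a ⊞ a ⊞ c ⊞ c))
Right:  g(g(a, d) ⊞ a ⊞ a ⊞ g(a, b) ⊞ (g(a, c) ⊞ c) ⊞ a, a ⊞ h(g(c, c), ((a ⊞ a) ⊞ d) ⊞ a, (c ⊞ a) ⊞ a ⊞ c) ⊞ b ⊞ h(d, c, a) ⊞ a)
  Descend into:  a ⊞ h(g(c, c), ((a ⊞ a) ⊞ d) ⊞ a, (c ⊞ a) ⊞ a ⊞ c) ⊞ b ⊞ h(d, c, a) ⊞ a
  Inside:  h(g(c, c), ((a ⊞ a) ⊞ d) ⊞ a, (c ⊞ a) ⊞ a ⊞ c)  →  h(g(c, c), a ⊞ a ⊞ a ⊞ d, a ⊞ a ⊞ c ⊞ c)
  Sort:  a ⊞ a ⊞ b ⊞ h(d, c, a) ⊞ h(g(c, c), a ⊞ a ⊞ a ⊞ d, a ⊞ a ⊞ c ⊞ c)
  Reassemble:  g(a ⊞ a ⊞ a ⊞ c ⊞ g(a, b) ⊞ g(a, c) ⊞ g(a, d), a ⊞ a ⊞ b ⊞ h(d, c, a) ⊞ h(g(c, c), a ⊞ a ⊞ a ⊞ d, a ⊞ a ⊞ c ⊞ c))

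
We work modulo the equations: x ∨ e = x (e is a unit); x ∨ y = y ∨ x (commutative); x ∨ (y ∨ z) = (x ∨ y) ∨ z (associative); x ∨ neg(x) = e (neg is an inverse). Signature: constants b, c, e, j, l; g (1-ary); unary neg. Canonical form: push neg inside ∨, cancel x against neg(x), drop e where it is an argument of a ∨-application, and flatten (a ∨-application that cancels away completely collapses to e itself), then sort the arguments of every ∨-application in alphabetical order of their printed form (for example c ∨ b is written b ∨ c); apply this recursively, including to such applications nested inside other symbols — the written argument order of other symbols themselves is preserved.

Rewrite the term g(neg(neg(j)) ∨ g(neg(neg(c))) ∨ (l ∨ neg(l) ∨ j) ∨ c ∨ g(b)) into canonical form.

Descend into:  neg(neg(j)) ∨ g(neg(neg(c))) ∨ (l ∨ neg(l) ∨ j) ∨ c ∨ g(b)
Push neg inside:  distribute neg over ∨ and collapse double neg
Cancel:  l cancels
Collect terms:  j ∨ j ∨ g(c) ∨ c ∨ g(b)
Sort:  c ∨ g(b) ∨ g(c) ∨ j ∨ j
Rebuild:  g(c ∨ g(b) ∨ g(c) ∨ j ∨ j)

Answer: g(c ∨ g(b) ∨ g(c) ∨ j ∨ j)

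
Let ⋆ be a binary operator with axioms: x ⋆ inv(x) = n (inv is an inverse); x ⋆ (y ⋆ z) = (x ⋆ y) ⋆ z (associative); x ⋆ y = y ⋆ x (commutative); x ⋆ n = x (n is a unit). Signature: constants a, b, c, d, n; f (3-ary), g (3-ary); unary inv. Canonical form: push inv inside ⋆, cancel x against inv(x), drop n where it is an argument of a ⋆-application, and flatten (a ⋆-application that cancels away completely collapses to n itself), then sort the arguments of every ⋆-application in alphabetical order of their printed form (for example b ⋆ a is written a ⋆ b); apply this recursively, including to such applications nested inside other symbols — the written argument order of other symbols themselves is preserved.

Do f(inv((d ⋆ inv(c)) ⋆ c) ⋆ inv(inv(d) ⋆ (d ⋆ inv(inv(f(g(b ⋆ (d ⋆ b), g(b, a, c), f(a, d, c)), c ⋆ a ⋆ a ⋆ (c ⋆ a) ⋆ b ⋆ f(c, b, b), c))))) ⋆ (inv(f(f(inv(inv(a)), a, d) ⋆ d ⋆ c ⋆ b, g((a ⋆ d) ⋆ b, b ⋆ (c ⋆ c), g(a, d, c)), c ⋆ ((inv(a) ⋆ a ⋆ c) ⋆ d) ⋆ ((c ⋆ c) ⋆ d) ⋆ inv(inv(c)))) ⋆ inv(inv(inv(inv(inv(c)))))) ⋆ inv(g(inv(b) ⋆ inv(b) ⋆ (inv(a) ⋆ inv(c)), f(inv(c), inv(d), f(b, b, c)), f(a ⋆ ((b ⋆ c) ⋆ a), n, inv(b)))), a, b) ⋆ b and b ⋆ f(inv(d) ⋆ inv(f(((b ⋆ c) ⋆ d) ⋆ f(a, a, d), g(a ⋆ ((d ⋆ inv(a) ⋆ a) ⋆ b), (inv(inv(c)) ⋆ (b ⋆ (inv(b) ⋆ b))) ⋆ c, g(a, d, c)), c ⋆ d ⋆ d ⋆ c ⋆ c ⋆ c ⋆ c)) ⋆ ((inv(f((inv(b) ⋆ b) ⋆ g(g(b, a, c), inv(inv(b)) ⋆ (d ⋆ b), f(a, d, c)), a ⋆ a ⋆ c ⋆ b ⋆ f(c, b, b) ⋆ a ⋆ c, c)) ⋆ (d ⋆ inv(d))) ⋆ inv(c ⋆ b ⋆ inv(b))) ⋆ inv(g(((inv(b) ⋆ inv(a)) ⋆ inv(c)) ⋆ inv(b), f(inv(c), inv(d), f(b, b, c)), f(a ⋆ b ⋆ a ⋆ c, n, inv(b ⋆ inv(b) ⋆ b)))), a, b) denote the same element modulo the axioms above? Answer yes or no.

Answer: no — b ⋆ f(inv(c) ⋆ inv(d) ⋆ inv(f(b ⋆ c ⋆ d ⋆ f(a, a, d), g(a ⋆ b ⋆ d, b ⋆ c ⋆ c, g(a, d, c)), c ⋆ c ⋆ c ⋆ c ⋆ c ⋆ d ⋆ d)) ⋆ inv(f(g(b ⋆ b ⋆ d, g(b, a, c), f(a, d, c)), a ⋆ a ⋆ a ⋆ b ⋆ c ⋆ c ⋆ f(c, b, b), c)) ⋆ inv(g(inv(a) ⋆ inv(b) ⋆ inv(b) ⋆ inv(c), f(inv(c), inv(d), f(b, b, c)), f(a ⋆ a ⋆ b ⋆ c, n, inv(b)))), a, b) vs b ⋆ f(inv(c) ⋆ inv(d) ⋆ inv(f(b ⋆ c ⋆ d ⋆ f(a, a, d), g(a ⋆ b ⋆ d, b ⋆ c ⋆ c, g(a, d, c)), c ⋆ c ⋆ c ⋆ c ⋆ c ⋆ d ⋆ d)) ⋆ inv(f(g(g(b, a, c), b ⋆ b ⋆ d, f(a, d, c)), a ⋆ a ⋆ a ⋆ b ⋆ c ⋆ c ⋆ f(c, b, b), c)) ⋆ inv(g(inv(a) ⋆ inv(b) ⋆ inv(b) ⋆ inv(c), f(inv(c), inv(d), f(b, b, c)), f(a ⋆ a ⋆ b ⋆ c, n, inv(b)))), a, b)

Derivation:
Left:  f(inv((d ⋆ inv(c)) ⋆ c) ⋆ inv(inv(d) ⋆ (d ⋆ inv(inv(f(g(b ⋆ (d ⋆ b), g(b, a, c), f(a, d, c)), c ⋆ a ⋆ a ⋆ (c ⋆ a) ⋆ b ⋆ f(c, b, b), c))))) ⋆ (inv(f(f(inv(inv(a)), a, d) ⋆ d ⋆ c ⋆ b, g((a ⋆ d) ⋆ b, b ⋆ (c ⋆ c), g(a, d, c)), c ⋆ ((inv(a) ⋆ a ⋆ c) ⋆ d) ⋆ ((c ⋆ c) ⋆ d) ⋆ inv(inv(c)))) ⋆ inv(inv(inv(inv(inv(c)))))) ⋆ inv(g(inv(b) ⋆ inv(b) ⋆ (inv(a) ⋆ inv(c)), f(inv(c), inv(d), f(b, b, c)), f(a ⋆ ((b ⋆ c) ⋆ a), n, inv(b)))), a, b) ⋆ b
  Push inv inside:  distribute inv over ⋆ and collapse double inv
  Combine occurrences:  f(inv(c) ⋆ inv(d) ⋆ inv(f(b ⋆ c ⋆ d ⋆ f(a, a, d), g(a ⋆ b ⋆ d, b ⋆ c ⋆ c, g(a, d, c)), c ⋆ c ⋆ c ⋆ c ⋆ c ⋆ d ⋆ d)) ⋆ inv(f(g(b ⋆ b ⋆ d, g(b, a, c), f(a, d, c)), a ⋆ a ⋆ a ⋆ b ⋆ c ⋆ c ⋆ f(c, b, b), c)) ⋆ inv(g(inv(a) ⋆ inv(b) ⋆ inv(b) ⋆ inv(c), f(inv(c), inv(d), f(b, b, c)), f(a ⋆ a ⋆ b ⋆ c, n, inv(b)))), a, b) ⋆ b
  Sort:  b ⋆ f(inv(c) ⋆ inv(d) ⋆ inv(f(b ⋆ c ⋆ d ⋆ f(a, a, d), g(a ⋆ b ⋆ d, b ⋆ c ⋆ c, g(a, d, c)), c ⋆ c ⋆ c ⋆ c ⋆ c ⋆ d ⋆ d)) ⋆ inv(f(g(b ⋆ b ⋆ d, g(b, a, c), f(a, d, c)), a ⋆ a ⋆ a ⋆ b ⋆ c ⋆ c ⋆ f(c, b, b), c)) ⋆ inv(g(inv(a) ⋆ inv(b) ⋆ inv(b) ⋆ inv(c), f(inv(c), inv(d), f(b, b, c)), f(a ⋆ a ⋆ b ⋆ c, n, inv(b)))), a, b)
Right:  b ⋆ f(inv(d) ⋆ inv(f(((b ⋆ c) ⋆ d) ⋆ f(a, a, d), g(a ⋆ ((d ⋆ inv(a) ⋆ a) ⋆ b), (inv(inv(c)) ⋆ (b ⋆ (inv(b) ⋆ b))) ⋆ c, g(a, d, c)), c ⋆ d ⋆ d ⋆ c ⋆ c ⋆ c ⋆ c)) ⋆ ((inv(f((inv(b) ⋆ b) ⋆ g(g(b, a, c), inv(inv(b)) ⋆ (d ⋆ b), f(a, d, c)), a ⋆ a ⋆ c ⋆ b ⋆ f(c, b, b) ⋆ a ⋆ c, c)) ⋆ (d ⋆ inv(d))) ⋆ inv(c ⋆ b ⋆ inv(b))) ⋆ inv(g(((inv(b) ⋆ inv(a)) ⋆ inv(c)) ⋆ inv(b), f(inv(c), inv(d), f(b, b, c)), f(a ⋆ b ⋆ a ⋆ c, n, inv(b ⋆ inv(b) ⋆ b)))), a, b)
  Push inv inside:  distribute inv over ⋆ and collapse double inv
  Collect terms:  b ⋆ f(inv(c) ⋆ inv(d) ⋆ inv(f(b ⋆ c ⋆ d ⋆ f(a, a, d), g(a ⋆ b ⋆ d, b ⋆ c ⋆ c, g(a, d, c)), c ⋆ c ⋆ c ⋆ c ⋆ c ⋆ d ⋆ d)) ⋆ inv(f(g(g(b, a, c), b ⋆ b ⋆ d, f(a, d, c)), a ⋆ a ⋆ a ⋆ b ⋆ c ⋆ c ⋆ f(c, b, b), c)) ⋆ inv(g(inv(a) ⋆ inv(b) ⋆ inv(b) ⋆ inv(c), f(inv(c), inv(d), f(b, b, c)), f(a ⋆ a ⋆ b ⋆ c, n, inv(b)))), a, b)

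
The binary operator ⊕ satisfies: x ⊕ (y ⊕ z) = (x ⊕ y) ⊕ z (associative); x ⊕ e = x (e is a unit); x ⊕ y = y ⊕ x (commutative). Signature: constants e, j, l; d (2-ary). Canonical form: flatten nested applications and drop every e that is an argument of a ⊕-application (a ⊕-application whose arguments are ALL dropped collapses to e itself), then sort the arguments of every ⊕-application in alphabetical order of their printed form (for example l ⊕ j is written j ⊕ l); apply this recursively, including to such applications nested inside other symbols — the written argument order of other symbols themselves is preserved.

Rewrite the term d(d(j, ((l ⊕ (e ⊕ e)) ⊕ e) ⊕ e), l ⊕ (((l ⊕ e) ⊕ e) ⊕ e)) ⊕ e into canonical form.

Inside:  d(d(j, ((l ⊕ (e ⊕ e)) ⊕ e) ⊕ e), l ⊕ (((l ⊕ e) ⊕ e) ⊕ e))  →  d(d(j, l), l ⊕ l)
Units out:  drop e
Order the arguments:  d(d(j, l), l ⊕ l)

Answer: d(d(j, l), l ⊕ l)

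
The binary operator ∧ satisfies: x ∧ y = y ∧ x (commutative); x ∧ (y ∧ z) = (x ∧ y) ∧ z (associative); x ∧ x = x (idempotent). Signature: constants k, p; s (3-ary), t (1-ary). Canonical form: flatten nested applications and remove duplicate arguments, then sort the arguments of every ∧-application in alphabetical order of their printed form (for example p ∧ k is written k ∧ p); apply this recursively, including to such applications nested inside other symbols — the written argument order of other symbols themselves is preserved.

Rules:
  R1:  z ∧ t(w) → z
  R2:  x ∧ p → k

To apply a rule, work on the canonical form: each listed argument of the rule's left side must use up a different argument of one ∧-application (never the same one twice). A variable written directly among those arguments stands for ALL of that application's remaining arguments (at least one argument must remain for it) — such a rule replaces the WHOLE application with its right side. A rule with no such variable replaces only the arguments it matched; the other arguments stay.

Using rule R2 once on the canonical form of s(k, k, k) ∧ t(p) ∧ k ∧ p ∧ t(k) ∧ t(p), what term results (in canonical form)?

Answer: k

Derivation:
Canonical form:  k ∧ p ∧ s(k, k, k) ∧ t(k) ∧ t(p)
Match R2:  consume p;  x := k ∧ s(k, k, k) ∧ t(k) ∧ t(p)
The extension variable absorbs all remaining arguments, so the whole application is rewritten.
Giving:  k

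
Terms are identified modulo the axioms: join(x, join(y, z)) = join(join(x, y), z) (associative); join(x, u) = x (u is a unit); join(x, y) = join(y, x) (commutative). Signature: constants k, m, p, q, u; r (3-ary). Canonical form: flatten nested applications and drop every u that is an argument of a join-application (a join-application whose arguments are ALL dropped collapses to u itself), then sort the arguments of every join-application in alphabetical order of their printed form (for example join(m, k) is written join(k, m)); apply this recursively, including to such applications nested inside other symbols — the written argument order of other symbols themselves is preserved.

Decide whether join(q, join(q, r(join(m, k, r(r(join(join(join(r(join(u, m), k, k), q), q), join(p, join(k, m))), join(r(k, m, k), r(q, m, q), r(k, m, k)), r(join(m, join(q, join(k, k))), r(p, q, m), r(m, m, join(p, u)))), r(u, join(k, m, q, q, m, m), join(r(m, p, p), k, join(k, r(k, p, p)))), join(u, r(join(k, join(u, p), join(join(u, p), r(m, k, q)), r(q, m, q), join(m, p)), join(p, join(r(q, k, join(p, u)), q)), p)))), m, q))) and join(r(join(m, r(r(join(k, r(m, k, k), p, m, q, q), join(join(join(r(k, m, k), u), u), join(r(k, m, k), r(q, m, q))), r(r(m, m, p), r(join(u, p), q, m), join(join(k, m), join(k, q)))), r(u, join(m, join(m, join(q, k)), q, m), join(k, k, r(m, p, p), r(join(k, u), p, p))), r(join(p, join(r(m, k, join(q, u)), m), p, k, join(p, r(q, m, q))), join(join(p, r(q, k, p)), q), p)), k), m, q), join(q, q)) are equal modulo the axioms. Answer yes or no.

Left:  join(q, join(q, r(join(m, k, r(r(join(join(join(r(join(u, m), k, k), q), q), join(p, join(k, m))), join(r(k, m, k), r(q, m, q), r(k, m, k)), r(join(m, join(q, join(k, k))), r(p, q, m), r(m, m, join(p, u)))), r(u, join(k, m, q, q, m, m), join(r(m, p, p), k, join(k, r(k, p, p)))), join(u, r(join(k, join(u, p), join(join(u, p), r(m, k, q)), r(q, m, q), join(m, p)), join(p, join(r(q, k, join(p, u)), q)), p)))), m, q)))
  Flatten:  join(q, q, r(join(m, k, r(r(join(join(join(r(join(u, m), k, k), q), q), join(p, join(k, m))), join(r(k, m, k), r(q, m, q), r(k, m, k)), r(join(m, join(q, join(k, k))), r(p, q, m), r(m, m, join(p, u)))), r(u, join(k, m, q, q, m, m), join(r(m, p, p), k, join(k, r(k, p, p)))), join(u, r(join(k, join(u, p), join(join(u, p), r(m, k, q)), r(q, m, q), join(m, p)), join(p, join(r(q, k, join(p, u)), q)), p)))), m, q))
  Canonicalize subterm:  r(join(m, k, r(r(join(join(join(r(join(u, m), k, k), q), q), join(p, join(k, m))), join(r(k, m, k), r(q, m, q), r(k, m, k)), r(join(m, join(q, join(k, k))), r(p, q, m), r(m, m, join(p, u)))), r(u, join(k, m, q, q, m, m), join(r(m, p, p), k, join(k, r(k, p, p)))), join(u, r(join(k, join(u, p), join(join(u, p), r(m, k, q)), r(q, m, q), join(m, p)), join(p, join(r(q, k, join(p, u)), q)), p)))), m, q)  →  r(join(k, m, r(r(join(k, m, p, q, q, r(m, k, k)), join(r(k, m, k), r(k, m, k), r(q, m, q)), r(join(k, k, m, q), r(p, q, m), r(m, m, p))), r(u, join(k, m, m, m, q, q), join(k, k, r(k, p, p), r(m, p, p))), r(join(k, m, p, p, p, r(m, k, q), r(q, m, q)), join(p, q, r(q, k, p)), p))), m, q)
  Sort:  join(q, q, r(join(k, m, r(r(join(k, m, p, q, q, r(m, k, k)), join(r(k, m, k), r(k, m, k), r(q, m, q)), r(join(k, k, m, q), r(p, q, m), r(m, m, p))), r(u, join(k, m, m, m, q, q), join(k, k, r(k, p, p), r(m, p, p))), r(join(k, m, p, p, p, r(m, k, q), r(q, m, q)), join(p, q, r(q, k, p)), p))), m, q))
Right:  join(r(join(m, r(r(join(k, r(m, k, k), p, m, q, q), join(join(join(r(k, m, k), u), u), join(r(k, m, k), r(q, m, q))), r(r(m, m, p), r(join(u, p), q, m), join(join(k, m), join(k, q)))), r(u, join(m, join(m, join(q, k)), q, m), join(k, k, r(m, p, p), r(join(k, u), p, p))), r(join(p, join(r(m, k, join(q, u)), m), p, k, join(p, r(q, m, q))), join(join(p, r(q, k, p)), q), p)), k), m, q), join(q, q))
  Merge nested applications:  join(r(join(m, r(r(join(k, r(m, k, k), p, m, q, q), join(join(join(r(k, m, k), u), u), join(r(k, m, k), r(q, m, q))), r(r(m, m, p), r(join(u, p), q, m), join(join(k, m), join(k, q)))), r(u, join(m, join(m, join(q, k)), q, m), join(k, k, r(m, p, p), r(join(k, u), p, p))), r(join(p, join(r(m, k, join(q, u)), m), p, k, join(p, r(q, m, q))), join(join(p, r(q, k, p)), q), p)), k), m, q), q, q)
  Inside:  r(join(m, r(r(join(k, r(m, k, k), p, m, q, q), join(join(join(r(k, m, k), u), u), join(r(k, m, k), r(q, m, q))), r(r(m, m, p), r(join(u, p), q, m), join(join(k, m), join(k, q)))), r(u, join(m, join(m, join(q, k)), q, m), join(k, k, r(m, p, p), r(join(k, u), p, p))), r(join(p, join(r(m, k, join(q, u)), m), p, k, join(p, r(q, m, q))), join(join(p, r(q, k, p)), q), p)), k), m, q)  →  r(join(k, m, r(r(join(k, m, p, q, q, r(m, k, k)), join(r(k, m, k), r(k, m, k), r(q, m, q)), r(r(m, m, p), r(p, q, m), join(k, k, m, q))), r(u, join(k, m, m, m, q, q), join(k, k, r(k, p, p), r(m, p, p))), r(join(k, m, p, p, p, r(m, k, q), r(q, m, q)), join(p, q, r(q, k, p)), p))), m, q)
  Sort arguments:  join(q, q, r(join(k, m, r(r(join(k, m, p, q, q, r(m, k, k)), join(r(k, m, k), r(k, m, k), r(q, m, q)), r(r(m, m, p), r(p, q, m), join(k, k, m, q))), r(u, join(k, m, m, m, q, q), join(k, k, r(k, p, p), r(m, p, p))), r(join(k, m, p, p, p, r(m, k, q), r(q, m, q)), join(p, q, r(q, k, p)), p))), m, q))

Answer: no — join(q, q, r(join(k, m, r(r(join(k, m, p, q, q, r(m, k, k)), join(r(k, m, k), r(k, m, k), r(q, m, q)), r(join(k, k, m, q), r(p, q, m), r(m, m, p))), r(u, join(k, m, m, m, q, q), join(k, k, r(k, p, p), r(m, p, p))), r(join(k, m, p, p, p, r(m, k, q), r(q, m, q)), join(p, q, r(q, k, p)), p))), m, q)) vs join(q, q, r(join(k, m, r(r(join(k, m, p, q, q, r(m, k, k)), join(r(k, m, k), r(k, m, k), r(q, m, q)), r(r(m, m, p), r(p, q, m), join(k, k, m, q))), r(u, join(k, m, m, m, q, q), join(k, k, r(k, p, p), r(m, p, p))), r(join(k, m, p, p, p, r(m, k, q), r(q, m, q)), join(p, q, r(q, k, p)), p))), m, q))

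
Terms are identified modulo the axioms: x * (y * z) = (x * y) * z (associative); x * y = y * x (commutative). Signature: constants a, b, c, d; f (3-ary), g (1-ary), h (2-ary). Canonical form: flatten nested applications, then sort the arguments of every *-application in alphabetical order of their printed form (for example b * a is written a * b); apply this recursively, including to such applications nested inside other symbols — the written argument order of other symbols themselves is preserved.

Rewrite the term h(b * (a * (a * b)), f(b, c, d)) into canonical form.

Descend into:  b * (a * (a * b))
Merge nested applications:  b * a * a * b
Sort:  a * a * b * b
Rebuild:  h(a * a * b * b, f(b, c, d))

Answer: h(a * a * b * b, f(b, c, d))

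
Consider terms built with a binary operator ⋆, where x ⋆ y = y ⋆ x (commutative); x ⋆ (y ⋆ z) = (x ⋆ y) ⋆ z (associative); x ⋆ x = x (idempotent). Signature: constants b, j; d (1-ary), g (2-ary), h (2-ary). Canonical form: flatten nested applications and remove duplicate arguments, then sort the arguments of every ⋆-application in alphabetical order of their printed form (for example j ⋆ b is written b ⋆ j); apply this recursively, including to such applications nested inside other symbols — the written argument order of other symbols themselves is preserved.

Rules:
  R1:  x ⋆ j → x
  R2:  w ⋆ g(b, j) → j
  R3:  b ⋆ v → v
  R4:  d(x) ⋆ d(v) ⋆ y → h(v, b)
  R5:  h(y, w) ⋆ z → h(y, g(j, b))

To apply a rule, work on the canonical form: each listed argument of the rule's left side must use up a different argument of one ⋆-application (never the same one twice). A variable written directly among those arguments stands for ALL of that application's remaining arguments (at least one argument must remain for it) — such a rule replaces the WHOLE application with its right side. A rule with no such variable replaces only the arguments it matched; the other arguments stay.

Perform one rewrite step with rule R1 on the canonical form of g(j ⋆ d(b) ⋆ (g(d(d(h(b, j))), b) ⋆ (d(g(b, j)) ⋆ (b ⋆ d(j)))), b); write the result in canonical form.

Answer: g(b ⋆ d(b) ⋆ d(g(b, j)) ⋆ d(j) ⋆ g(d(d(h(b, j))), b), b)

Derivation:
Canonical form:  g(b ⋆ d(b) ⋆ d(g(b, j)) ⋆ d(j) ⋆ g(d(d(h(b, j))), b) ⋆ j, b)
Apply R1:  consuming j;  x := b ⋆ d(b) ⋆ d(g(b, j)) ⋆ d(j) ⋆ g(d(d(h(b, j))), b)
The extension variable absorbs all remaining arguments, so the whole application is rewritten.
Giving:  g(b ⋆ d(b) ⋆ d(g(b, j)) ⋆ d(j) ⋆ g(d(d(h(b, j))), b), b)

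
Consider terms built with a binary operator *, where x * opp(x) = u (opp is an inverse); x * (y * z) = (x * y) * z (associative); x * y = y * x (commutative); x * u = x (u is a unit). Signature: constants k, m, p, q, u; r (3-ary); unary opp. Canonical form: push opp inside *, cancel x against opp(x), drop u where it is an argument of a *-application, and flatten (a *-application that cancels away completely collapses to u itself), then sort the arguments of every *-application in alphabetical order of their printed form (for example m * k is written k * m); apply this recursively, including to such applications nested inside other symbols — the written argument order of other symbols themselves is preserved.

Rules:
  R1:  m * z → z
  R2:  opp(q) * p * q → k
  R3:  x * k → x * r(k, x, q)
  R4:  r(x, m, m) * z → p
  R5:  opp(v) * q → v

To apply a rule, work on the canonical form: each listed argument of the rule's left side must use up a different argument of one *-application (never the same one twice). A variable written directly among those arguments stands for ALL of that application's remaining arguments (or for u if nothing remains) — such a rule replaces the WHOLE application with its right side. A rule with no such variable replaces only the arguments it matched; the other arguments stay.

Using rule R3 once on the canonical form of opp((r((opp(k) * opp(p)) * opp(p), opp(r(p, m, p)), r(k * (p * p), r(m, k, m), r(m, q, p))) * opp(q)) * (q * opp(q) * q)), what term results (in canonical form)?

Answer: opp(r(opp(k) * opp(p) * opp(p), opp(r(p, m, p)), r(p * p * r(k, p * p, q), r(m, k, m), r(m, q, p))))

Derivation:
Canonical form:  opp(r(opp(k) * opp(p) * opp(p), opp(r(p, m, p)), r(k * p * p, r(m, k, m), r(m, q, p))))
R3 matches:  uses k;  x := p * p
The variable takes the whole remainder — replace the entire application.
New term:  opp(r(opp(k) * opp(p) * opp(p), opp(r(p, m, p)), r(p * p * r(k, p * p, q), r(m, k, m), r(m, q, p))))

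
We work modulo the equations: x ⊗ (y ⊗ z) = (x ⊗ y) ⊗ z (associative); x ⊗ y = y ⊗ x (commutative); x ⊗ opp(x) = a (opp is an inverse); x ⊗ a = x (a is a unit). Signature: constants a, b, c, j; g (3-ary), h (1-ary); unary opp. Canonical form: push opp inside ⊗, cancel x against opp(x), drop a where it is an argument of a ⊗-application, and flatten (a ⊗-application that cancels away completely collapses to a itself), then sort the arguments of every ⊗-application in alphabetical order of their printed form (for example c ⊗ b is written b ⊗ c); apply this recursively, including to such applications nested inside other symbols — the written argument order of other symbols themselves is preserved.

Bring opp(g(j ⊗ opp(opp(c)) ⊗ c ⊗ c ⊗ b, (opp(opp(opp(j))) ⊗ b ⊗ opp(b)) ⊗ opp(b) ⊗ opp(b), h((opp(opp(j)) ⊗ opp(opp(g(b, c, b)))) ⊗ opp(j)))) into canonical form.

Push opp inside:  distribute opp over ⊗ and collapse double opp
Combine occurrences:  opp(g(b ⊗ c ⊗ c ⊗ c ⊗ j, opp(b) ⊗ opp(b) ⊗ opp(j), h(g(b, c, b))))

Answer: opp(g(b ⊗ c ⊗ c ⊗ c ⊗ j, opp(b) ⊗ opp(b) ⊗ opp(j), h(g(b, c, b))))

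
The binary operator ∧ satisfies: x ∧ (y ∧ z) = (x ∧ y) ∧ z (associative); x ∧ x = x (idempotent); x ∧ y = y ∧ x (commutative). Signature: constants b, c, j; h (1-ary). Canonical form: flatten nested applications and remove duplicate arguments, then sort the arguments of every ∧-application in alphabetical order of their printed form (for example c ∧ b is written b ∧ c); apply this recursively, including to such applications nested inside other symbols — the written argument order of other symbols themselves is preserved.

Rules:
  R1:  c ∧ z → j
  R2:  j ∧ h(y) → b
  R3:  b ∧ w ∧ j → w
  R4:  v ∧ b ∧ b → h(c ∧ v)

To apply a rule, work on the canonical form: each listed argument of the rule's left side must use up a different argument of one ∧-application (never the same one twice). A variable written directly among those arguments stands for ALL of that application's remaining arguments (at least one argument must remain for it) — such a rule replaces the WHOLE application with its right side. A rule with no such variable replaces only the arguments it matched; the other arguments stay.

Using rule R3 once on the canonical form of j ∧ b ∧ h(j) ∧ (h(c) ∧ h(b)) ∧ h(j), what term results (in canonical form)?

Answer: h(b) ∧ h(c) ∧ h(j)

Derivation:
Canonical form:  b ∧ h(b) ∧ h(c) ∧ h(j) ∧ j
Apply R3:  consuming b, j;  w := h(b) ∧ h(c) ∧ h(j)
The variable takes the whole remainder — replace the entire application.
Giving:  h(b) ∧ h(c) ∧ h(j)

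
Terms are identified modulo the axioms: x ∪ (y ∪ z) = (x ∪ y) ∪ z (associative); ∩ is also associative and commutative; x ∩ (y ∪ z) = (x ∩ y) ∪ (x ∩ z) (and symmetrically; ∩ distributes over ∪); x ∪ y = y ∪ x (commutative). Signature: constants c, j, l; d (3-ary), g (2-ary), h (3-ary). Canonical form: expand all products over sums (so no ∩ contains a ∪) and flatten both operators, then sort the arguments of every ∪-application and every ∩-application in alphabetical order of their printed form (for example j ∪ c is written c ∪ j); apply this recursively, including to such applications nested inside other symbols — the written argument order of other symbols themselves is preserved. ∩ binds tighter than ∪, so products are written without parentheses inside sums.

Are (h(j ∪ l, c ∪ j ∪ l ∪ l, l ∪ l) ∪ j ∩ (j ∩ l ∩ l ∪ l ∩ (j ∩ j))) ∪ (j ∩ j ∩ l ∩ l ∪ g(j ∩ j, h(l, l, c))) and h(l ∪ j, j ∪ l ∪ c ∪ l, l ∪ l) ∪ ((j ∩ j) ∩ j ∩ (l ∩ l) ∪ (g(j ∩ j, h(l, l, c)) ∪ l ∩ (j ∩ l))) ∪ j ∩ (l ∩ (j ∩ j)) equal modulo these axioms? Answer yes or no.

Left:  (h(j ∪ l, c ∪ j ∪ l ∪ l, l ∪ l) ∪ j ∩ (j ∩ l ∩ l ∪ l ∩ (j ∩ j))) ∪ (j ∩ j ∩ l ∩ l ∪ g(j ∩ j, h(l, l, c)))
  Expand:  h(j ∪ l, c ∪ j ∪ l ∪ l, l ∪ l) ∪ j ∩ j ∩ l ∩ l ∪ j ∩ j ∩ j ∩ l ∪ j ∩ j ∩ l ∩ l ∪ g(j ∩ j, h(l, l, c))
  Sort arguments:  g(j ∩ j, h(l, l, c)) ∪ h(j ∪ l, c ∪ j ∪ l ∪ l, l ∪ l) ∪ j ∩ j ∩ j ∩ l ∪ j ∩ j ∩ l ∩ l ∪ j ∩ j ∩ l ∩ l
Right:  h(l ∪ j, j ∪ l ∪ c ∪ l, l ∪ l) ∪ ((j ∩ j) ∩ j ∩ (l ∩ l) ∪ (g(j ∩ j, h(l, l, c)) ∪ l ∩ (j ∩ l))) ∪ j ∩ (l ∩ (j ∩ j))
  Flatten:  h(j ∪ l, c ∪ j ∪ l ∪ l, l ∪ l) ∪ j ∩ j ∩ j ∩ l ∩ l ∪ g(j ∩ j, h(l, l, c)) ∪ j ∩ l ∩ l ∪ j ∩ j ∩ j ∩ l
  Order the arguments:  g(j ∩ j, h(l, l, c)) ∪ h(j ∪ l, c ∪ j ∪ l ∪ l, l ∪ l) ∪ j ∩ j ∩ j ∩ l ∪ j ∩ j ∩ j ∩ l ∩ l ∪ j ∩ l ∩ l

Answer: no — g(j ∩ j, h(l, l, c)) ∪ h(j ∪ l, c ∪ j ∪ l ∪ l, l ∪ l) ∪ j ∩ j ∩ j ∩ l ∪ j ∩ j ∩ l ∩ l ∪ j ∩ j ∩ l ∩ l vs g(j ∩ j, h(l, l, c)) ∪ h(j ∪ l, c ∪ j ∪ l ∪ l, l ∪ l) ∪ j ∩ j ∩ j ∩ l ∪ j ∩ j ∩ j ∩ l ∩ l ∪ j ∩ l ∩ l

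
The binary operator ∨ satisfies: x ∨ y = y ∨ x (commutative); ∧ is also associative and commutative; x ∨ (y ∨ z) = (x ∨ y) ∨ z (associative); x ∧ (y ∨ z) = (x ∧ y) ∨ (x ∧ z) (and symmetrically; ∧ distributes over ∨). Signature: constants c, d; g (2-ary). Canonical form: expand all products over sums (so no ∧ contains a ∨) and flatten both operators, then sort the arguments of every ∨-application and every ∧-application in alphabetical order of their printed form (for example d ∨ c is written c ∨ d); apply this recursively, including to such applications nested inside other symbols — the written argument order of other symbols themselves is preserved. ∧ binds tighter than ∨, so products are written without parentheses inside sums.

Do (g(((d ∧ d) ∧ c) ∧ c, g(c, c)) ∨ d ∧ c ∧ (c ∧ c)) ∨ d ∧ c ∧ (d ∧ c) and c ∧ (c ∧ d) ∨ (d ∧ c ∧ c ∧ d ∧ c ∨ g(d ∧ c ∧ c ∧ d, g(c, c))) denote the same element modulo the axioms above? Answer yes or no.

Answer: no — c ∧ c ∧ c ∧ d ∨ c ∧ c ∧ d ∧ d ∨ g(c ∧ c ∧ d ∧ d, g(c, c)) vs c ∧ c ∧ c ∧ d ∧ d ∨ c ∧ c ∧ d ∨ g(c ∧ c ∧ d ∧ d, g(c, c))

Derivation:
Left:  (g(((d ∧ d) ∧ c) ∧ c, g(c, c)) ∨ d ∧ c ∧ (c ∧ c)) ∨ d ∧ c ∧ (d ∧ c)
  Merge nested applications:  g(c ∧ c ∧ d ∧ d, g(c, c)) ∨ c ∧ c ∧ c ∧ d ∨ c ∧ c ∧ d ∧ d
  Sort:  c ∧ c ∧ c ∧ d ∨ c ∧ c ∧ d ∧ d ∨ g(c ∧ c ∧ d ∧ d, g(c, c))
Right:  c ∧ (c ∧ d) ∨ (d ∧ c ∧ c ∧ d ∧ c ∨ g(d ∧ c ∧ c ∧ d, g(c, c)))
  Flatten:  c ∧ c ∧ d ∨ c ∧ c ∧ c ∧ d ∧ d ∨ g(c ∧ c ∧ d ∧ d, g(c, c))
  Order the arguments:  c ∧ c ∧ c ∧ d ∧ d ∨ c ∧ c ∧ d ∨ g(c ∧ c ∧ d ∧ d, g(c, c))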